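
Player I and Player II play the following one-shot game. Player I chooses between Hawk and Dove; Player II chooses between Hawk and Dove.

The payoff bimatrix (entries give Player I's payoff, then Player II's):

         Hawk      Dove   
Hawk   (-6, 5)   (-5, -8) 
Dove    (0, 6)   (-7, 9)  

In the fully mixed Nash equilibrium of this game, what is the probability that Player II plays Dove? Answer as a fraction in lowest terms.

3/4

Let c be the probability that Player II plays Hawk. In a completely mixed equilibrium, Player I must be indifferent between Hawk and Dove.
Player I's expected payoff from Hawk is −6c − 5(1−c); from Dove it is −7(1−c).
Setting these equal: −c − 5 = 7c − 7, so c = 1/4.
Therefore Player II plays Dove with probability 1 − 1/4 = 3/4.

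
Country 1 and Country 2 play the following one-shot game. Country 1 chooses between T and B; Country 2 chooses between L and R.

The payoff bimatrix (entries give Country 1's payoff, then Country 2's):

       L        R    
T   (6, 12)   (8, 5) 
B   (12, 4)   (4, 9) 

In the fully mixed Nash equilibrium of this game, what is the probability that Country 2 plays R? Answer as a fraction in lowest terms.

3/5

Let c be the probability that Country 2 plays L. In a completely mixed equilibrium, Country 1 must be indifferent between T and B.
Country 1's expected payoff from T is 6c + 8(1−c); from B it is 12c + 4(1−c).
Setting these equal: −2c + 8 = 8c + 4, so c = 2/5.
Therefore Country 2 plays R with probability 1 − 2/5 = 3/5.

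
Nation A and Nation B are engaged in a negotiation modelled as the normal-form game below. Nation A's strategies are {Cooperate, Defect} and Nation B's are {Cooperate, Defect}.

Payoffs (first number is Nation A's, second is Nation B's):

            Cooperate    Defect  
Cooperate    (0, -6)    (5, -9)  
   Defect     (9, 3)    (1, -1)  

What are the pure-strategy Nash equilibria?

(Cooperate, Cooperate): Nation A prefers Defect (9 > 0) — not an equilibrium.
(Cooperate, Defect): Nation B prefers Cooperate (-6 > -9) — not an equilibrium.
(Defect, Cooperate): Nation A gets 9 ≥ 0 from Cooperate, and Nation B gets 3 ≥ -1 from Defect — Nash equilibrium.
(Defect, Defect): Nation A prefers Cooperate (5 > 1); Nation B prefers Cooperate (3 > -1) — not an equilibrium.

(Defect, Cooperate)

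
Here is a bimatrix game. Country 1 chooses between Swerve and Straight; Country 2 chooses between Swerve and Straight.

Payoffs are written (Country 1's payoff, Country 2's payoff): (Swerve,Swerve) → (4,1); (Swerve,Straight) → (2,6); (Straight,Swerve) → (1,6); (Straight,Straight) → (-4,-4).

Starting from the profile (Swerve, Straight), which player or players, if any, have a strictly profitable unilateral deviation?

Neither

Country 1 at (Swerve, Straight) earns 2; deviating to Straight yields -4 — not better.
Country 2 earns 6; deviating to Swerve yields 1 — not better.
Neither player can strictly improve; the profile is a Nash equilibrium.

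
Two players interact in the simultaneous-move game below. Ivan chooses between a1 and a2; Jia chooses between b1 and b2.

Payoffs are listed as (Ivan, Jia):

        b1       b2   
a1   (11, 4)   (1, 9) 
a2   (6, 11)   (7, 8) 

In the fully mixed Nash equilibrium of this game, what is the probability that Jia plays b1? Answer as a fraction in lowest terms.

6/11

Let q be the probability that Jia plays b1. In a completely mixed equilibrium, Ivan must be indifferent between a1 and a2.
Ivan's expected payoff from a1 is 11q + (1−q); from a2 it is 6q + 7(1−q).
Setting these equal: 10q + 1 = −q + 7, so q = 6/11.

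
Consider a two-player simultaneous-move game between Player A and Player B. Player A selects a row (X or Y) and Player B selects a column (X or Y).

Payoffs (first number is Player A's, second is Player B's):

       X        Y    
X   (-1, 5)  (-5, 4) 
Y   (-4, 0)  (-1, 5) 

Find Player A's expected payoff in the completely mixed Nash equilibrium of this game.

-19/7

First find y, the probability Player B plays X, from Player A's indifference between X and Y: −y − 5(1−y) = −4y − (1−y), giving y = 4/7.
Since Player A is indifferent in equilibrium, Player A's expected payoff equals the payoff from either row against (4/7, 3/7). Using X: −(4/7) − 5(3/7) = -19/7.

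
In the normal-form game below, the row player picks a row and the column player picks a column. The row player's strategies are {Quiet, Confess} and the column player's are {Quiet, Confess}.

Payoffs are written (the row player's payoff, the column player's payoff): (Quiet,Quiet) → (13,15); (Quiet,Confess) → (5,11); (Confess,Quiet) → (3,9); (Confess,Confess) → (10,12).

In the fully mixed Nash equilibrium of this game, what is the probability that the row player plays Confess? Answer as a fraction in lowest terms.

4/7

Let p be the probability that the row player plays Quiet. In a completely mixed equilibrium, the column player must be indifferent between Quiet and Confess.
The column player's expected payoff from Quiet is 15p + 9(1−p); from Confess it is 11p + 12(1−p).
Setting these equal: 6p + 9 = −p + 12, so p = 3/7.
Therefore the row player plays Confess with probability 1 − 3/7 = 4/7.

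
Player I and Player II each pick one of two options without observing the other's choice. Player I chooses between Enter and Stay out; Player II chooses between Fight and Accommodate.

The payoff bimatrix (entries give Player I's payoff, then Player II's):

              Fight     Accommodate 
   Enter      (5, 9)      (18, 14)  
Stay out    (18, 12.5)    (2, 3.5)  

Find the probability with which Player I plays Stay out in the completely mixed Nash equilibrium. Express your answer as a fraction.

Let p be the probability that Player I plays Enter. In a completely mixed equilibrium, Player II must be indifferent between Fight and Accommodate.
Player II's expected payoff from Fight is 9p + 12.5(1−p); from Accommodate it is 14p + 3.5(1−p).
Setting these equal: −3.5p + 12.5 = 10.5p + 3.5, so p = 9/14.
Therefore Player I plays Stay out with probability 1 − 9/14 = 5/14.

5/14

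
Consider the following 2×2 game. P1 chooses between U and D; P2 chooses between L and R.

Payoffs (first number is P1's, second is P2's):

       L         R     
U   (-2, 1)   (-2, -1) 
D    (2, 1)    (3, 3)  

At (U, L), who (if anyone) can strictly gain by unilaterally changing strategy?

P1

P1 at (U, L) earns -2; deviating to D yields 2 — a strict improvement.
P2 earns 1; deviating to R yields -1 — not better.
Only P1 has a strictly profitable deviation.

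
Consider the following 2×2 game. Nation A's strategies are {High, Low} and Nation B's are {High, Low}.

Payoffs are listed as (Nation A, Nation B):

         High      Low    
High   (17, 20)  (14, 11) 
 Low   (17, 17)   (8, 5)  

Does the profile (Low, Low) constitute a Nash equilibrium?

No

At (Low, Low), Nation A earns 8; switching to High would give 14, so Nation A would deviate.
Nation B earns 5; switching to High would give 17, so Nation B would deviate.
Since at least one player can profitably deviate, this is not a Nash equilibrium.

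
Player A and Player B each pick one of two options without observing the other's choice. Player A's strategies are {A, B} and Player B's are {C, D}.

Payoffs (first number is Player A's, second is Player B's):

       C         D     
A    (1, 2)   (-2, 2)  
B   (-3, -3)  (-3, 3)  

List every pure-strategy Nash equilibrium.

(A, C): Player A gets 1 ≥ -3 from B, and Player B gets 2 ≥ 2 from D — Nash equilibrium.
(A, D): Player A gets -2 ≥ -3 from B, and Player B gets 2 ≥ 2 from C — Nash equilibrium.
(B, C): Player A prefers A (1 > -3); Player B prefers D (3 > -3) — not an equilibrium.
(B, D): Player A prefers A (-2 > -3) — not an equilibrium.

(A, C) and (A, D)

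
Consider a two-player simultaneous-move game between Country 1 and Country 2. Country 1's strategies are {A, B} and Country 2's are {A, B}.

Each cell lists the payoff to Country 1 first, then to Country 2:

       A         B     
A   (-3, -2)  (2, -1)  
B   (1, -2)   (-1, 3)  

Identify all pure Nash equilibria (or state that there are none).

(A, A): Country 1 prefers B (1 > -3); Country 2 prefers B (-1 > -2) — not an equilibrium.
(A, B): Country 1 gets 2 ≥ -1 from B, and Country 2 gets -1 ≥ -2 from A — Nash equilibrium.
(B, A): Country 2 prefers B (3 > -2) — not an equilibrium.
(B, B): Country 1 prefers A (2 > -1) — not an equilibrium.

(A, B)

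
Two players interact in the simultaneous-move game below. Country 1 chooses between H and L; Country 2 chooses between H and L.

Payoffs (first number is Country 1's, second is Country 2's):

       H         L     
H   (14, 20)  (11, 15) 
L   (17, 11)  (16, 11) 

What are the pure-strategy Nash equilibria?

(H, H): Country 1 prefers L (17 > 14) — not an equilibrium.
(H, L): Country 1 prefers L (16 > 11); Country 2 prefers H (20 > 15) — not an equilibrium.
(L, H): Country 1 gets 17 ≥ 14 from H, and Country 2 gets 11 ≥ 11 from L — Nash equilibrium.
(L, L): Country 1 gets 16 ≥ 11 from H, and Country 2 gets 11 ≥ 11 from H — Nash equilibrium.

(L, H) and (L, L)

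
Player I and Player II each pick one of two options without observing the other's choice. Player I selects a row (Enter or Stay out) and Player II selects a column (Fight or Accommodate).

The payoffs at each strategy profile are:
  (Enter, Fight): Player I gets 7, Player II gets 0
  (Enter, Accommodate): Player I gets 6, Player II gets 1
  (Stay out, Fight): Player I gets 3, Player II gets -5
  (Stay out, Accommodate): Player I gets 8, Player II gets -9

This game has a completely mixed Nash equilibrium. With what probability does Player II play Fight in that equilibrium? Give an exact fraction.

Let c be the probability that Player II plays Fight. In a completely mixed equilibrium, Player I must be indifferent between Enter and Stay out.
Player I's expected payoff from Enter is 7c + 6(1−c); from Stay out it is 3c + 8(1−c).
Setting these equal: c + 6 = −5c + 8, so c = 1/3.

1/3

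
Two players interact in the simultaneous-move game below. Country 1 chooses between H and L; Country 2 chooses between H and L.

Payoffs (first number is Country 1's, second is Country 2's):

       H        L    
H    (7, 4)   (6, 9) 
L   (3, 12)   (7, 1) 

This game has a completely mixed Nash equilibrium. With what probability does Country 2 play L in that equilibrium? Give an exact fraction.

4/5

Let q be the probability that Country 2 plays H. In a completely mixed equilibrium, Country 1 must be indifferent between H and L.
Country 1's expected payoff from H is 7q + 6(1−q); from L it is 3q + 7(1−q).
Setting these equal: q + 6 = −4q + 7, so q = 1/5.
Therefore Country 2 plays L with probability 1 − 1/5 = 4/5.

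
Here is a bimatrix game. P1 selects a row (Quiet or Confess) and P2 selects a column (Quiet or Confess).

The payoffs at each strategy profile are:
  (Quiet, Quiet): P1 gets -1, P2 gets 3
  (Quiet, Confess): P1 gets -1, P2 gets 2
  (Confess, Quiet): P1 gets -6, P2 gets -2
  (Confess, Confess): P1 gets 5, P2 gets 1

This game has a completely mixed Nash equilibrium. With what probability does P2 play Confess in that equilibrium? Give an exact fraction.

Let y be the probability that P2 plays Quiet. In a completely mixed equilibrium, P1 must be indifferent between Quiet and Confess.
P1's expected payoff from Quiet is −y − (1−y); from Confess it is −6y + 5(1−y).
Setting these equal: -1 = −11y + 5, so y = 6/11.
Therefore P2 plays Confess with probability 1 − 6/11 = 5/11.

5/11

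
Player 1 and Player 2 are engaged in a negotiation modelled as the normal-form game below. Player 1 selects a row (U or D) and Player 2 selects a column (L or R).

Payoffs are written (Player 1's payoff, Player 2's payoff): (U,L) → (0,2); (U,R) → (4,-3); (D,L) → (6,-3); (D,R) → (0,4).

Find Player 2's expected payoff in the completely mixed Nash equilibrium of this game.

First find p, the probability Player 1 plays U, from Player 2's indifference between L and R: 2p − 3(1−p) = −3p + 4(1−p), giving p = 7/12.
Since Player 2 is indifferent in equilibrium, Player 2's expected payoff equals the payoff from either column against (7/12, 5/12). Using L: 2(7/12) − 3(5/12) = -1/12.

-1/12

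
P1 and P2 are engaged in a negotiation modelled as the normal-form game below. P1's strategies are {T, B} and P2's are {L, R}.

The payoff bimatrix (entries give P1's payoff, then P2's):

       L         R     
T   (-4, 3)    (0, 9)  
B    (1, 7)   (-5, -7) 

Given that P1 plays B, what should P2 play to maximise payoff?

L

Against B, P2 earns 7 from L and -7 from R.
So L is the best response.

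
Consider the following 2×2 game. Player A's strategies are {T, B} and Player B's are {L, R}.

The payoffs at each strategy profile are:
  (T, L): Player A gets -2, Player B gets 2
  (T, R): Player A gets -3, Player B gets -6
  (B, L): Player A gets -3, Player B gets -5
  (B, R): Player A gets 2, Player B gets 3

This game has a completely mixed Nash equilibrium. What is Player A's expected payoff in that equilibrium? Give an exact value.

First find q, the probability Player B plays L, from Player A's indifference between T and B: −2q − 3(1−q) = −3q + 2(1−q), giving q = 5/6.
Since Player A is indifferent in equilibrium, Player A's expected payoff equals the payoff from either row against (5/6, 1/6). Using T: −2(5/6) − 3(1/6) = -13/6.

-13/6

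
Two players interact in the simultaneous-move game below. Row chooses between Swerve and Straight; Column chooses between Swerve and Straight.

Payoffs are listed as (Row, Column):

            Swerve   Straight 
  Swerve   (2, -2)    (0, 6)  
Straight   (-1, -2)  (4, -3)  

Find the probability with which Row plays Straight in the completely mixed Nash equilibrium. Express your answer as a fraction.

Let x be the probability that Row plays Swerve. In a completely mixed equilibrium, Column must be indifferent between Swerve and Straight.
Column's expected payoff from Swerve is −2x − 2(1−x); from Straight it is 6x − 3(1−x).
Setting these equal: -2 = 9x − 3, so x = 1/9.
Therefore Row plays Straight with probability 1 − 1/9 = 8/9.

8/9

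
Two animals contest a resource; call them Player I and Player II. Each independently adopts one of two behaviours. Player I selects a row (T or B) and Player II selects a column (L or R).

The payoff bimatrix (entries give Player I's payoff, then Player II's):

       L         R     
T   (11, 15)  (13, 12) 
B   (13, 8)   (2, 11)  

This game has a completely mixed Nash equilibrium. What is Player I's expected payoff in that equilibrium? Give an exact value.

147/13

First find q, the probability Player II plays L, from Player I's indifference between T and B: 11q + 13(1−q) = 13q + 2(1−q), giving q = 11/13.
Since Player I is indifferent in equilibrium, Player I's expected payoff equals the payoff from either row against (11/13, 2/13). Using T: 11(11/13) + 13(2/13) = 147/13.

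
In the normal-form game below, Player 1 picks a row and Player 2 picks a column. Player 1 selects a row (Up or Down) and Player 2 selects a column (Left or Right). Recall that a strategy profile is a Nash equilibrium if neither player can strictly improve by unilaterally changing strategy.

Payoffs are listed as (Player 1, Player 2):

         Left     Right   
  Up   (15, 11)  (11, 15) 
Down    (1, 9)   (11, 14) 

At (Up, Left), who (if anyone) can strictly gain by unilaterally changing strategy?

Player 1 at (Up, Left) earns 15; deviating to Down yields 1 — not better.
Player 2 earns 11; deviating to Right yields 15 — a strict improvement.
Only Player 2 has a strictly profitable deviation.

Player 2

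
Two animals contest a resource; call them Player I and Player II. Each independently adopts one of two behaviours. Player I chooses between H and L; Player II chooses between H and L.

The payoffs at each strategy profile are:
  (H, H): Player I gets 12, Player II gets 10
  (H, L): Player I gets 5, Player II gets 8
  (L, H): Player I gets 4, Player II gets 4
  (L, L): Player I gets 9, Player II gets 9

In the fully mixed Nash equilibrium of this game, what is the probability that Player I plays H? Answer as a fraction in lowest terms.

5/7

Let r be the probability that Player I plays H. In a completely mixed equilibrium, Player II must be indifferent between H and L.
Player II's expected payoff from H is 10r + 4(1−r); from L it is 8r + 9(1−r).
Setting these equal: 6r + 4 = −r + 9, so r = 5/7.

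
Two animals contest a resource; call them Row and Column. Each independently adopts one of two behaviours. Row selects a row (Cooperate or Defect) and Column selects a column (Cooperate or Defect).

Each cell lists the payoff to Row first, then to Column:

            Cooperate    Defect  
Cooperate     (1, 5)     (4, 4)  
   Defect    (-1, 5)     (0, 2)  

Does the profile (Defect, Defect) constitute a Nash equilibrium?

No

At (Defect, Defect), Row earns 0; switching to Cooperate would give 4, so Row would deviate.
Column earns 2; switching to Cooperate would give 5, so Column would deviate.
Since at least one player can profitably deviate, this is not a Nash equilibrium.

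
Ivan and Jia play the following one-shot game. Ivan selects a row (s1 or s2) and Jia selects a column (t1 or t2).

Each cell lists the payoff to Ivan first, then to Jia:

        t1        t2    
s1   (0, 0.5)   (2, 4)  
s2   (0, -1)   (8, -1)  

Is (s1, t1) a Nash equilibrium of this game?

No

At (s1, t1), Ivan earns 0; switching to s2 would give 0, so Ivan has no profitable deviation.
Jia earns 0.5; switching to t2 would give 4, so Jia would deviate.
Since at least one player can profitably deviate, this is not a Nash equilibrium.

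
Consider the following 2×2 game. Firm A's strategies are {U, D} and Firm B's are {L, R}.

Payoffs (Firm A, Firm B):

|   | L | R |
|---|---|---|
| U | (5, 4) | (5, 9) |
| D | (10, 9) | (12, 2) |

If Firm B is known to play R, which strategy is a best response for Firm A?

D

Against R, Firm A earns 5 from U and 12 from D.
So D is the best response.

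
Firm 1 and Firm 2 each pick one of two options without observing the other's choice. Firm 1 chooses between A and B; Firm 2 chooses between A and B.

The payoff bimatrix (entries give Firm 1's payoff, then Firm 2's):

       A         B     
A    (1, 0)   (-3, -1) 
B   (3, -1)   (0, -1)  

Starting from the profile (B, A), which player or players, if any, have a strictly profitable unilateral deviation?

Firm 1 at (B, A) earns 3; deviating to A yields 1 — not better.
Firm 2 earns -1; deviating to B yields -1 — not better.
Neither player can strictly improve; the profile is a Nash equilibrium.

Neither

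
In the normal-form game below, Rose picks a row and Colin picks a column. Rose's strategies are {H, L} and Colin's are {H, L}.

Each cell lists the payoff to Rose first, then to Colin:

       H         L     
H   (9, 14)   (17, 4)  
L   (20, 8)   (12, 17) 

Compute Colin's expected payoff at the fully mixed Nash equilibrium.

206/19

First find x, the probability Rose plays H, from Colin's indifference between H and L: 14x + 8(1−x) = 4x + 17(1−x), giving x = 9/19.
Since Colin is indifferent in equilibrium, Colin's expected payoff equals the payoff from either column against (9/19, 10/19). Using H: 14(9/19) + 8(10/19) = 206/19.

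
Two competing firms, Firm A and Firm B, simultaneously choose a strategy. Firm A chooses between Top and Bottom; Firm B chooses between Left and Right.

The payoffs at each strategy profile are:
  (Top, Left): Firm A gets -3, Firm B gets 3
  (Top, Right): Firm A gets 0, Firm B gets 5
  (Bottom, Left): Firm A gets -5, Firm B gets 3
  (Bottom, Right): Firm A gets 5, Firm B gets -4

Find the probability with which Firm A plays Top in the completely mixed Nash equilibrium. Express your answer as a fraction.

Let x be the probability that Firm A plays Top. In a completely mixed equilibrium, Firm B must be indifferent between Left and Right.
Firm B's expected payoff from Left is 3x + 3(1−x); from Right it is 5x − 4(1−x).
Setting these equal: 3 = 9x − 4, so x = 7/9.

7/9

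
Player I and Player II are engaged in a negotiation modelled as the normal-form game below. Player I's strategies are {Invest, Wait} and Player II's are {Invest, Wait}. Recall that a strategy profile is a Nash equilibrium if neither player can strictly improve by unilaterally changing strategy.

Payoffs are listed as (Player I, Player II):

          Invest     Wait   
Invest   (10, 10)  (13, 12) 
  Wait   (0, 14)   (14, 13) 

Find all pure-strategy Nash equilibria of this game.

(Invest, Invest): Player II prefers Wait (12 > 10) — not an equilibrium.
(Invest, Wait): Player I prefers Wait (14 > 13) — not an equilibrium.
(Wait, Invest): Player I prefers Invest (10 > 0) — not an equilibrium.
(Wait, Wait): Player II prefers Invest (14 > 13) — not an equilibrium.

none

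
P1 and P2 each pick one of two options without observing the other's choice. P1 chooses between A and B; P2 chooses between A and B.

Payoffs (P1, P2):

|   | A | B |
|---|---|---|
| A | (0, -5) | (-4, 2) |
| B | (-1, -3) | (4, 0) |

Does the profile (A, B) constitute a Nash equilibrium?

No

At (A, B), P1 earns -4; switching to B would give 4, so P1 would deviate.
P2 earns 2; switching to A would give -5, so P2 has no profitable deviation.
Since at least one player can profitably deviate, this is not a Nash equilibrium.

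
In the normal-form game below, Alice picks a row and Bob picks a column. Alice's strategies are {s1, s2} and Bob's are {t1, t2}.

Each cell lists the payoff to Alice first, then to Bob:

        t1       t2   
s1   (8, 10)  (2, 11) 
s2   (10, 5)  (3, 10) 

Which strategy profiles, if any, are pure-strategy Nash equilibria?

(s2, t2)

(s1, t1): Alice prefers s2 (10 > 8); Bob prefers t2 (11 > 10) — not an equilibrium.
(s1, t2): Alice prefers s2 (3 > 2) — not an equilibrium.
(s2, t1): Bob prefers t2 (10 > 5) — not an equilibrium.
(s2, t2): Alice gets 3 ≥ 2 from s1, and Bob gets 10 ≥ 5 from t1 — Nash equilibrium.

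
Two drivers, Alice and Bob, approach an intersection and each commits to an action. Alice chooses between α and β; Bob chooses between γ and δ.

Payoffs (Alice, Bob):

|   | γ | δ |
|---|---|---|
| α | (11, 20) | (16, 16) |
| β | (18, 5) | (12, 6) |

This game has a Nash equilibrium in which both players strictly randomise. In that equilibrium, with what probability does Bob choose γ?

Let q be the probability that Bob plays γ. In a completely mixed equilibrium, Alice must be indifferent between α and β.
Alice's expected payoff from α is 11q + 16(1−q); from β it is 18q + 12(1−q).
Setting these equal: −5q + 16 = 6q + 12, so q = 4/11.

4/11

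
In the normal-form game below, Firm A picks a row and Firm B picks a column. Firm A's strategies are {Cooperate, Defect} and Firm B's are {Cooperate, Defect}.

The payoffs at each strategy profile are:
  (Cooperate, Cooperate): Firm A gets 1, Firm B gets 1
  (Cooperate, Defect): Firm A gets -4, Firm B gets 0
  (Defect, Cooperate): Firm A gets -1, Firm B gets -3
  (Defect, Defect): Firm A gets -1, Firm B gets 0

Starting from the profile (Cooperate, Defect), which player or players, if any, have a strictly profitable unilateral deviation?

Both

Firm A at (Cooperate, Defect) earns -4; deviating to Defect yields -1 — a strict improvement.
Firm B earns 0; deviating to Cooperate yields 1 — a strict improvement.
Both Firm A and Firm B have strictly profitable deviations.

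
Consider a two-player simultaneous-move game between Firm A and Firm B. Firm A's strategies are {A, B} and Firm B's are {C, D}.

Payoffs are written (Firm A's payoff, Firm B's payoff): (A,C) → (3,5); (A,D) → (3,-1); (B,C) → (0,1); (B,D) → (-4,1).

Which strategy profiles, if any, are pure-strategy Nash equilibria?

(A, C)

(A, C): Firm A gets 3 ≥ 0 from B, and Firm B gets 5 ≥ -1 from D — Nash equilibrium.
(A, D): Firm B prefers C (5 > -1) — not an equilibrium.
(B, C): Firm A prefers A (3 > 0) — not an equilibrium.
(B, D): Firm A prefers A (3 > -4) — not an equilibrium.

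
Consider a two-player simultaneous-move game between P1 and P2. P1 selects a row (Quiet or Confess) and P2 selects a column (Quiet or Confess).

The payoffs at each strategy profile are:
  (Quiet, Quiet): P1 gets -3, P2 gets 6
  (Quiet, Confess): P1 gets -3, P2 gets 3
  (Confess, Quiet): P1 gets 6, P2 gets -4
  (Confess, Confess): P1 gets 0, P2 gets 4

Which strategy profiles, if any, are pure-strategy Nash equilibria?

(Quiet, Quiet): P1 prefers Confess (6 > -3) — not an equilibrium.
(Quiet, Confess): P1 prefers Confess (0 > -3); P2 prefers Quiet (6 > 3) — not an equilibrium.
(Confess, Quiet): P2 prefers Confess (4 > -4) — not an equilibrium.
(Confess, Confess): P1 gets 0 ≥ -3 from Quiet, and P2 gets 4 ≥ -4 from Quiet — Nash equilibrium.

(Confess, Confess)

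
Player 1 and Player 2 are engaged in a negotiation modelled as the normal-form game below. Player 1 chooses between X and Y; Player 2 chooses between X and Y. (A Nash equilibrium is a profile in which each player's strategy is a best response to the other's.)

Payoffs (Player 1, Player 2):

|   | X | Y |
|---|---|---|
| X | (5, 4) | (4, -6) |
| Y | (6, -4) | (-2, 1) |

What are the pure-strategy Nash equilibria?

none

(X, X): Player 1 prefers Y (6 > 5) — not an equilibrium.
(X, Y): Player 2 prefers X (4 > -6) — not an equilibrium.
(Y, X): Player 2 prefers Y (1 > -4) — not an equilibrium.
(Y, Y): Player 1 prefers X (4 > -2) — not an equilibrium.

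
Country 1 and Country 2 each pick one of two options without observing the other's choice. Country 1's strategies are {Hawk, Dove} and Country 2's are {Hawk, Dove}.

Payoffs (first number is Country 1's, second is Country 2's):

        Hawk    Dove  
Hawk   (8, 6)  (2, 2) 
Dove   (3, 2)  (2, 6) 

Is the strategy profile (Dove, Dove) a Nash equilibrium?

Yes

At (Dove, Dove), Country 1 earns 2; switching to Hawk would give 2, so Country 1 has no profitable deviation.
Country 2 earns 6; switching to Hawk would give 2, so Country 2 has no profitable deviation.
Neither player can gain by a unilateral deviation, so this profile is a Nash equilibrium.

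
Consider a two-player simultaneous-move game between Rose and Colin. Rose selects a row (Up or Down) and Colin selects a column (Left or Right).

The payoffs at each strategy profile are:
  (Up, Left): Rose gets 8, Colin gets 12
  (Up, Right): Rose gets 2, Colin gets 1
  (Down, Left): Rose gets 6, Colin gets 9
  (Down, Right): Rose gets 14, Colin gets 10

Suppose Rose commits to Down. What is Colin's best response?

Against Down, Colin earns 9 from Left and 10 from Right.
So Right is the best response.

Right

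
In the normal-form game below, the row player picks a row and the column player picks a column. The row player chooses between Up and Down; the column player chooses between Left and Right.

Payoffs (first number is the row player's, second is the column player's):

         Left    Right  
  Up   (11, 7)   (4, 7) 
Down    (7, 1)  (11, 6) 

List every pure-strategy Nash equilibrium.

(Up, Left) and (Down, Right)

(Up, Left): the row player gets 11 ≥ 7 from Down, and the column player gets 7 ≥ 7 from Right — Nash equilibrium.
(Up, Right): the row player prefers Down (11 > 4) — not an equilibrium.
(Down, Left): the row player prefers Up (11 > 7); the column player prefers Right (6 > 1) — not an equilibrium.
(Down, Right): the row player gets 11 ≥ 4 from Up, and the column player gets 6 ≥ 1 from Left — Nash equilibrium.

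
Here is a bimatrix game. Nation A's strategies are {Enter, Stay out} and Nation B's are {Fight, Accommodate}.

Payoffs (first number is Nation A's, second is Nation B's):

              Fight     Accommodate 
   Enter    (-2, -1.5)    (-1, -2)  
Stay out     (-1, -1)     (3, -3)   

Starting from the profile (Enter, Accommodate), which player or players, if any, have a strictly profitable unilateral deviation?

Both

Nation A at (Enter, Accommodate) earns -1; deviating to Stay out yields 3 — a strict improvement.
Nation B earns -2; deviating to Fight yields -1.5 — a strict improvement.
Both Nation A and Nation B have strictly profitable deviations.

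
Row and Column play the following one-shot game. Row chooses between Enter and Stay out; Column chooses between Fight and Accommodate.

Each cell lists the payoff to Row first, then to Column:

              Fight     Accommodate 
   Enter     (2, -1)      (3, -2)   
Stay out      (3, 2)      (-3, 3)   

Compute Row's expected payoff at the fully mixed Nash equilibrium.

First find q, the probability Column plays Fight, from Row's indifference between Enter and Stay out: 2q + 3(1−q) = 3q − 3(1−q), giving q = 6/7.
Since Row is indifferent in equilibrium, Row's expected payoff equals the payoff from either row against (6/7, 1/7). Using Enter: 2(6/7) + 3(1/7) = 15/7.

15/7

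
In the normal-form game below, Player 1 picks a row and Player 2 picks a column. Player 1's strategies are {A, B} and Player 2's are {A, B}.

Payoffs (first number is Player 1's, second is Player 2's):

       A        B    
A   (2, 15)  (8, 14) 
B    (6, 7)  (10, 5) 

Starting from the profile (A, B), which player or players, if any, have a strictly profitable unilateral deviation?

Both

Player 1 at (A, B) earns 8; deviating to B yields 10 — a strict improvement.
Player 2 earns 14; deviating to A yields 15 — a strict improvement.
Both Player 1 and Player 2 have strictly profitable deviations.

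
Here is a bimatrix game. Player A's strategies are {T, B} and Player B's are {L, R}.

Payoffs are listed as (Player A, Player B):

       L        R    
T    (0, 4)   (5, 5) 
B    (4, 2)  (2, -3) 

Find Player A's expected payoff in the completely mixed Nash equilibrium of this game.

20/7

First find q, the probability Player B plays L, from Player A's indifference between T and B: 5(1−q) = 4q + 2(1−q), giving q = 3/7.
Since Player A is indifferent in equilibrium, Player A's expected payoff equals the payoff from either row against (3/7, 4/7). Using T: 5(4/7) = 20/7.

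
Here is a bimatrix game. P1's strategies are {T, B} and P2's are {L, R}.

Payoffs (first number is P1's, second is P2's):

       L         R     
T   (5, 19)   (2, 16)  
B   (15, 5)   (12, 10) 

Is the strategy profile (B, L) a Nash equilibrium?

At (B, L), P1 earns 15; switching to T would give 5, so P1 has no profitable deviation.
P2 earns 5; switching to R would give 10, so P2 would deviate.
Since at least one player can profitably deviate, this is not a Nash equilibrium.

No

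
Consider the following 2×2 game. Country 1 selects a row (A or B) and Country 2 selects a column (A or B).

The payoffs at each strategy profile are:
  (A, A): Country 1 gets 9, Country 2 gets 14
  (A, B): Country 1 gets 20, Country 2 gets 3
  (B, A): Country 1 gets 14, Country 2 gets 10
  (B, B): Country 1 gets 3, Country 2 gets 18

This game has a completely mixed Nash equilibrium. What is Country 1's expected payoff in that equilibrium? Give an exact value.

23/2

First find y, the probability Country 2 plays A, from Country 1's indifference between A and B: 9y + 20(1−y) = 14y + 3(1−y), giving y = 17/22.
Since Country 1 is indifferent in equilibrium, Country 1's expected payoff equals the payoff from either row against (17/22, 5/22). Using A: 9(17/22) + 20(5/22) = 23/2.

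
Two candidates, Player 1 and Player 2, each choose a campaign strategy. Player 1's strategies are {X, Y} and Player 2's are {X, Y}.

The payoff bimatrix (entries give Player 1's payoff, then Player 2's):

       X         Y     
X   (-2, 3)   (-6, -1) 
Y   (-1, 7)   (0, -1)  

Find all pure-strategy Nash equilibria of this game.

(X, X): Player 1 prefers Y (-1 > -2) — not an equilibrium.
(X, Y): Player 1 prefers Y (0 > -6); Player 2 prefers X (3 > -1) — not an equilibrium.
(Y, X): Player 1 gets -1 ≥ -2 from X, and Player 2 gets 7 ≥ -1 from Y — Nash equilibrium.
(Y, Y): Player 2 prefers X (7 > -1) — not an equilibrium.

(Y, X)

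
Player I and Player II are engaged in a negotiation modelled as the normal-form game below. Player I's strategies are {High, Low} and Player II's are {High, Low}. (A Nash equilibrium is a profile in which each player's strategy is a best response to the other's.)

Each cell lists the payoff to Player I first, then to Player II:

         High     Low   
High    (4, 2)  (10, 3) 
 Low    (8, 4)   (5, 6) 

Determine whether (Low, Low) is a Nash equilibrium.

No

At (Low, Low), Player I earns 5; switching to High would give 10, so Player I would deviate.
Player II earns 6; switching to High would give 4, so Player II has no profitable deviation.
Since at least one player can profitably deviate, this is not a Nash equilibrium.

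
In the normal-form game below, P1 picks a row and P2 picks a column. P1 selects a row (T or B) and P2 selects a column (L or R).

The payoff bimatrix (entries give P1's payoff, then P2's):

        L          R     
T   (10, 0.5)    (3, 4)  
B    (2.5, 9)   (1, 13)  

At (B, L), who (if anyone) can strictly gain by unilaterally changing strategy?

P1 at (B, L) earns 2.5; deviating to T yields 10 — a strict improvement.
P2 earns 9; deviating to R yields 13 — a strict improvement.
Both P1 and P2 have strictly profitable deviations.

Both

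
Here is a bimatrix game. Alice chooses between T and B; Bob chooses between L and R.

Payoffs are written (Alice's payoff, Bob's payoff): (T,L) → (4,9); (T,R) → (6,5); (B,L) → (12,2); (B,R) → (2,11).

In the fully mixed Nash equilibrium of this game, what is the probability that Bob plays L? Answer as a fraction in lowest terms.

1/3

Let c be the probability that Bob plays L. In a completely mixed equilibrium, Alice must be indifferent between T and B.
Alice's expected payoff from T is 4c + 6(1−c); from B it is 12c + 2(1−c).
Setting these equal: −2c + 6 = 10c + 2, so c = 1/3.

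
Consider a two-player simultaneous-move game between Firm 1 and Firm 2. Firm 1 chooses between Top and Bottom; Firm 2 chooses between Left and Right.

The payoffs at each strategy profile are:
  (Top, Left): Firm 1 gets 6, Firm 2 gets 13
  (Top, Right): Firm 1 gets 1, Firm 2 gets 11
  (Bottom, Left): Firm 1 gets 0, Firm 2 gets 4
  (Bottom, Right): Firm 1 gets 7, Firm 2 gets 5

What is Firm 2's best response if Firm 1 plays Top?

Left

Against Top, Firm 2 earns 13 from Left and 11 from Right.
So Left is the best response.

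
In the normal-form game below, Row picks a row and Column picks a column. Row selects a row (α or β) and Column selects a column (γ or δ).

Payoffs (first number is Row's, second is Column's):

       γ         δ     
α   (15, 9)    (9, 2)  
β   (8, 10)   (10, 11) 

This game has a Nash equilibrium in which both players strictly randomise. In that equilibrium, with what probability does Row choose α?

Let p be the probability that Row plays α. In a completely mixed equilibrium, Column must be indifferent between γ and δ.
Column's expected payoff from γ is 9p + 10(1−p); from δ it is 2p + 11(1−p).
Setting these equal: −p + 10 = −9p + 11, so p = 1/8.

1/8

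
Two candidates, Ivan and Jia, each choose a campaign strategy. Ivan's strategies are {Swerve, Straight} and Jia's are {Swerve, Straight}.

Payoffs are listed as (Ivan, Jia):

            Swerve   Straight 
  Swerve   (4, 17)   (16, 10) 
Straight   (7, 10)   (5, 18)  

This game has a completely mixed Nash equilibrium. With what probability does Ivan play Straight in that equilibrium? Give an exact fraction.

7/15

Let x be the probability that Ivan plays Swerve. In a completely mixed equilibrium, Jia must be indifferent between Swerve and Straight.
Jia's expected payoff from Swerve is 17x + 10(1−x); from Straight it is 10x + 18(1−x).
Setting these equal: 7x + 10 = −8x + 18, so x = 8/15.
Therefore Ivan plays Straight with probability 1 − 8/15 = 7/15.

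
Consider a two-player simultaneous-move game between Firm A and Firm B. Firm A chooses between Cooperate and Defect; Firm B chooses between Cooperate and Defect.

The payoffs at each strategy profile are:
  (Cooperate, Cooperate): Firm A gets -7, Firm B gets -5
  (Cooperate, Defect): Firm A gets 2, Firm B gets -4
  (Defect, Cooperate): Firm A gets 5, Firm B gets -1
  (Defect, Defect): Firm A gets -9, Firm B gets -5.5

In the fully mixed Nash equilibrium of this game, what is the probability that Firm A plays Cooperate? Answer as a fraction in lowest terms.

9/11

Let p be the probability that Firm A plays Cooperate. In a completely mixed equilibrium, Firm B must be indifferent between Cooperate and Defect.
Firm B's expected payoff from Cooperate is −5p − (1−p); from Defect it is −4p − 5.5(1−p).
Setting these equal: −4p − 1 = 1.5p − 5.5, so p = 9/11.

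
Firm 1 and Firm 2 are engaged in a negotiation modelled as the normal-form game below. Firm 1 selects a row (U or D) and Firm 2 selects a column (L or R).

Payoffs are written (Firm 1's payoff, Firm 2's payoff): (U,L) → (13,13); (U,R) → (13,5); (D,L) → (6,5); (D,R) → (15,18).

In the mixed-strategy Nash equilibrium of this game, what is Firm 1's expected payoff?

First find q, the probability Firm 2 plays L, from Firm 1's indifference between U and D: 13q + 13(1−q) = 6q + 15(1−q), giving q = 2/9.
Since Firm 1 is indifferent in equilibrium, Firm 1's expected payoff equals the payoff from either row against (2/9, 7/9). Using U: 13(2/9) + 13(7/9) = 13.

13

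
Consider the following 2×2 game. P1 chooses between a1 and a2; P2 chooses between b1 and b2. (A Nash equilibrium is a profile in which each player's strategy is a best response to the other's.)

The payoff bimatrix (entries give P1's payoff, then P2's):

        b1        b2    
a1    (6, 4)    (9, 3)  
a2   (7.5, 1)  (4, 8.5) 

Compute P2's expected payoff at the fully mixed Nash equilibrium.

62/17

First find x, the probability P1 plays a1, from P2's indifference between b1 and b2: 4x + (1−x) = 3x + 8.5(1−x), giving x = 15/17.
Since P2 is indifferent in equilibrium, P2's expected payoff equals the payoff from either column against (15/17, 2/17). Using b1: 4(15/17) + (2/17) = 62/17.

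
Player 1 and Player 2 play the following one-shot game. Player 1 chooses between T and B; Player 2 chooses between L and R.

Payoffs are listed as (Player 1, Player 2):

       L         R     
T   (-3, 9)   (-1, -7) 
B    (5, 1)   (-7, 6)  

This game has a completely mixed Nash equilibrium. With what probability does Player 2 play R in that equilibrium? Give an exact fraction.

4/7

Let q be the probability that Player 2 plays L. In a completely mixed equilibrium, Player 1 must be indifferent between T and B.
Player 1's expected payoff from T is −3q − (1−q); from B it is 5q − 7(1−q).
Setting these equal: −2q − 1 = 12q − 7, so q = 3/7.
Therefore Player 2 plays R with probability 1 − 3/7 = 4/7.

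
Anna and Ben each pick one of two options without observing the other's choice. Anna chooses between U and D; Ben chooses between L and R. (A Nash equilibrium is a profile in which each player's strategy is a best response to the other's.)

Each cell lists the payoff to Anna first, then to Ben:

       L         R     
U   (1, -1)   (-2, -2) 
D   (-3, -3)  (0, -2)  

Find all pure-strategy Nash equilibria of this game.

(U, L) and (D, R)

(U, L): Anna gets 1 ≥ -3 from D, and Ben gets -1 ≥ -2 from R — Nash equilibrium.
(U, R): Anna prefers D (0 > -2); Ben prefers L (-1 > -2) — not an equilibrium.
(D, L): Anna prefers U (1 > -3); Ben prefers R (-2 > -3) — not an equilibrium.
(D, R): Anna gets 0 ≥ -2 from U, and Ben gets -2 ≥ -3 from L — Nash equilibrium.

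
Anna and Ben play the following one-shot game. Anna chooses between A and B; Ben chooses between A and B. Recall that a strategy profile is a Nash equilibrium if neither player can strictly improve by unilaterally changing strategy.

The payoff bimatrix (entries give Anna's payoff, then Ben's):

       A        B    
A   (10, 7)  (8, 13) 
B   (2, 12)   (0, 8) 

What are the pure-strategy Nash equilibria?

(A, A): Ben prefers B (13 > 7) — not an equilibrium.
(A, B): Anna gets 8 ≥ 0 from B, and Ben gets 13 ≥ 7 from A — Nash equilibrium.
(B, A): Anna prefers A (10 > 2) — not an equilibrium.
(B, B): Anna prefers A (8 > 0); Ben prefers A (12 > 8) — not an equilibrium.

(A, B)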